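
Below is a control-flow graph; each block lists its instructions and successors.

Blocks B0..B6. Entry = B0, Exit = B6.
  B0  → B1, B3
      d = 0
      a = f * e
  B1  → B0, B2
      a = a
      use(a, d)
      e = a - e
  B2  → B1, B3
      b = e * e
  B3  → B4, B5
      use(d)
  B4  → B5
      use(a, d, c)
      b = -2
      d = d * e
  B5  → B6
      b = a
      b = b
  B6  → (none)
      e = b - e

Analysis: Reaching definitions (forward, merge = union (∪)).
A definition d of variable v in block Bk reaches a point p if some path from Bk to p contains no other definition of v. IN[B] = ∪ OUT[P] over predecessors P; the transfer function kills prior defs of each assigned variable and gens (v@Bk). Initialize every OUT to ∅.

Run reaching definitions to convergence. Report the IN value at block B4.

Converged values:
  B0:   IN={a@B1, b@B2, d@B0, e@B1}   OUT={a@B0, b@B2, d@B0, e@B1}
  B1:   IN={a@B0, a@B1, b@B2, d@B0, e@B1}   OUT={a@B1, b@B2, d@B0, e@B1}
  B2:   IN={a@B1, b@B2, d@B0, e@B1}   OUT={a@B1, b@B2, d@B0, e@B1}
  B3:   IN={a@B0, a@B1, b@B2, d@B0, e@B1}   OUT={a@B0, a@B1, b@B2, d@B0, e@B1}
  B4:   IN={a@B0, a@B1, b@B2, d@B0, e@B1}   OUT={a@B0, a@B1, b@B4, d@B4, e@B1}
  B5:   IN={a@B0, a@B1, b@B2, b@B4, d@B0, d@B4, e@B1}   OUT={a@B0, a@B1, b@B5, d@B0, d@B4, e@B1}
  B6:   IN={a@B0, a@B1, b@B5, d@B0, d@B4, e@B1}   OUT={a@B0, a@B1, b@B5, d@B0, d@B4, e@B6}

Merge at B4: IN[B4] = OUT[B3] = {a@B0, a@B1, b@B2, d@B0, e@B1}

Answer: {a@B0, a@B1, b@B2, d@B0, e@B1}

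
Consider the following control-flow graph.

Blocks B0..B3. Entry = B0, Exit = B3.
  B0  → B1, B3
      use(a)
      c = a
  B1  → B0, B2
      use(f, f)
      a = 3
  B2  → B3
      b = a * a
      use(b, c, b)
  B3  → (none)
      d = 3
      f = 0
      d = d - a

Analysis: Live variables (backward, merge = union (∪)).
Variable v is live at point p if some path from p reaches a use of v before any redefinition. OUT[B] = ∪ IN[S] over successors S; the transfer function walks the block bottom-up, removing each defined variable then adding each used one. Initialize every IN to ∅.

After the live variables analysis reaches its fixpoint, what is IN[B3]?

Fixpoint table:
  B0:  IN={a, f}  OUT={a, c, f}
  B1:  IN={c, f}  OUT={a, c, f}
  B2:  IN={a, c}  OUT={a}
  B3:  IN={a}  OUT={}

B3 is the boundary node: OUT[B3] = {}
Applying B3's transfer function to that OUT value gives IN[B3] (row B3 above).

Answer: {a}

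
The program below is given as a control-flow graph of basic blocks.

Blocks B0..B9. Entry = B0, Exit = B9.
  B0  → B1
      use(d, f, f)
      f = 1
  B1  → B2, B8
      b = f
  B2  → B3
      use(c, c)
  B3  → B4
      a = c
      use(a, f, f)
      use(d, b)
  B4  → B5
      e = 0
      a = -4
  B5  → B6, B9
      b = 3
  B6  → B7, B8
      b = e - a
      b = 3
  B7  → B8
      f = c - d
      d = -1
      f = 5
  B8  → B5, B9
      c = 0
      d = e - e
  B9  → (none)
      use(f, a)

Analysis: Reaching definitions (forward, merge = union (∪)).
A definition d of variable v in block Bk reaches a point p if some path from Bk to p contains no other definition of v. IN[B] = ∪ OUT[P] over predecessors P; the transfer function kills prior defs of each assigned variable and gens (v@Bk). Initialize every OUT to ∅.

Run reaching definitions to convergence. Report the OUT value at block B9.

Answer: {a@B4, b@B1, b@B5, b@B6, c@B8, d@B8, e@B4, f@B0, f@B7}

Derivation:
Converged values:
  B0:  IN={}  OUT={f@B0}
  B1:  IN={f@B0}  OUT={b@B1, f@B0}
  B2:  IN={b@B1, f@B0}  OUT={b@B1, f@B0}
  B3:  IN={b@B1, f@B0}  OUT={a@B3, b@B1, f@B0}
  B4:  IN={a@B3, b@B1, f@B0}  OUT={a@B4, b@B1, e@B4, f@B0}
  B5:  IN={a@B4, b@B1, b@B6, c@B8, d@B8, e@B4, f@B0, f@B7}  OUT={a@B4, b@B5, c@B8, d@B8, e@B4, f@B0, f@B7}
  B6:  IN={a@B4, b@B5, c@B8, d@B8, e@B4, f@B0, f@B7}  OUT={a@B4, b@B6, c@B8, d@B8, e@B4, f@B0, f@B7}
  B7:  IN={a@B4, b@B6, c@B8, d@B8, e@B4, f@B0, f@B7}  OUT={a@B4, b@B6, c@B8, d@B7, e@B4, f@B7}
  B8:  IN={a@B4, b@B1, b@B6, c@B8, d@B7, d@B8, e@B4, f@B0, f@B7}  OUT={a@B4, b@B1, b@B6, c@B8, d@B8, e@B4, f@B0, f@B7}
  B9:  IN={a@B4, b@B1, b@B5, b@B6, c@B8, d@B8, e@B4, f@B0, f@B7}  OUT={a@B4, b@B1, b@B5, b@B6, c@B8, d@B8, e@B4, f@B0, f@B7}

Merge at B9: IN[B9] = OUT[B5] ⊔ OUT[B8] = {a@B4, b@B1, b@B5, b@B6, c@B8, d@B8, e@B4, f@B0, f@B7}
Applying B9's transfer function to that IN value gives OUT[B9] (row B9 above).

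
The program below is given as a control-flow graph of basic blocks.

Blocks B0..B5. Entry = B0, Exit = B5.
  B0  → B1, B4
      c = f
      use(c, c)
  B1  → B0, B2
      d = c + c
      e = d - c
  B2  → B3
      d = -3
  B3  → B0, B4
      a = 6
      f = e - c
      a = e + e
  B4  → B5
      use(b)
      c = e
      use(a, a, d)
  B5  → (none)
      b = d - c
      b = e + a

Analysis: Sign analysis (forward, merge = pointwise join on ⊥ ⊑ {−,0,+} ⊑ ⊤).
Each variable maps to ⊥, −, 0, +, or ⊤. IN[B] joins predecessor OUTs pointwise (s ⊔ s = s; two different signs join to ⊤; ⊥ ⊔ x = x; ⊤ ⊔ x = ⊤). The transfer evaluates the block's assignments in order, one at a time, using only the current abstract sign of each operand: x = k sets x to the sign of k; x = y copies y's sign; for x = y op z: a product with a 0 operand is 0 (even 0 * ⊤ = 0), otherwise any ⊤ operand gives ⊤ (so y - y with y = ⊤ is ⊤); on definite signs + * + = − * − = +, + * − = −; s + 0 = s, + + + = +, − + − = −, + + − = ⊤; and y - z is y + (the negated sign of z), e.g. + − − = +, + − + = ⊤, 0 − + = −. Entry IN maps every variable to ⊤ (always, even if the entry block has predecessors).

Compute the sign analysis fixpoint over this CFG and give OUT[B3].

Per-block solution:
  B0: | IN=(all ⊤) | OUT=(all ⊤)
  B1: | IN=(all ⊤) | OUT=(all ⊤)
  B2: | IN=(all ⊤) | OUT={d:-; rest ⊤}
  B3: | IN={d:-; rest ⊤} | OUT={d:-; rest ⊤}
  B4: | IN=(all ⊤) | OUT=(all ⊤)
  B5: | IN=(all ⊤) | OUT=(all ⊤)

Merge at B3: IN[B3] = OUT[B2] = {a: ⊤, b: ⊤, c: ⊤, d: -, e: ⊤, f: ⊤}
Applying B3's transfer function to that IN value gives OUT[B3] (row B3 above).

Answer: {a: ⊤, b: ⊤, c: ⊤, d: -, e: ⊤, f: ⊤}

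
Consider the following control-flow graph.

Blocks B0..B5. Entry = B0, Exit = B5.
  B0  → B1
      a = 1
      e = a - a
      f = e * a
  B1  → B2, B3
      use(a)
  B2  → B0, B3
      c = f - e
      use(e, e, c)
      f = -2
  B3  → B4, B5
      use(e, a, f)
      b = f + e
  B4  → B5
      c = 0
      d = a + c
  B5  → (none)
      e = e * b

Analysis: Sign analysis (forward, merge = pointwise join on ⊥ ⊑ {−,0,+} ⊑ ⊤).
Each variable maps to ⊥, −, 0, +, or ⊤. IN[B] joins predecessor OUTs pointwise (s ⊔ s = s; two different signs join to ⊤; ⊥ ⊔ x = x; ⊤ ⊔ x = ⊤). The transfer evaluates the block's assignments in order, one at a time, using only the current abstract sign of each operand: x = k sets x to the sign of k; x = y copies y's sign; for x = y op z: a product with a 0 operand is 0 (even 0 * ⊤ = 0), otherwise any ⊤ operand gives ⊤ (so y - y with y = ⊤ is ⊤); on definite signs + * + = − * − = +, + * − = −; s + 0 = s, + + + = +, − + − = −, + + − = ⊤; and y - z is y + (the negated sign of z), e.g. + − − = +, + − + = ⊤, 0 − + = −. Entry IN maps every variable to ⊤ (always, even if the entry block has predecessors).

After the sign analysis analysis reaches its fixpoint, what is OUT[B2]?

Per-block solution:
  B0:   IN=(all ⊤)   OUT={a:+; rest ⊤}
  B1:   IN={a:+; rest ⊤}   OUT={a:+; rest ⊤}
  B2:   IN={a:+; rest ⊤}   OUT={a:+, f:-; rest ⊤}
  B3:   IN={a:+; rest ⊤}   OUT={a:+; rest ⊤}
  B4:   IN={a:+; rest ⊤}   OUT={a:+, c:0, d:+; rest ⊤}
  B5:   IN={a:+; rest ⊤}   OUT={a:+; rest ⊤}

Merge at B2: IN[B2] = OUT[B1] = {a: +, b: ⊤, c: ⊤, d: ⊤, e: ⊤, f: ⊤}
Applying B2's transfer function to that IN value gives OUT[B2] (row B2 above).

Answer: {a: +, b: ⊤, c: ⊤, d: ⊤, e: ⊤, f: -}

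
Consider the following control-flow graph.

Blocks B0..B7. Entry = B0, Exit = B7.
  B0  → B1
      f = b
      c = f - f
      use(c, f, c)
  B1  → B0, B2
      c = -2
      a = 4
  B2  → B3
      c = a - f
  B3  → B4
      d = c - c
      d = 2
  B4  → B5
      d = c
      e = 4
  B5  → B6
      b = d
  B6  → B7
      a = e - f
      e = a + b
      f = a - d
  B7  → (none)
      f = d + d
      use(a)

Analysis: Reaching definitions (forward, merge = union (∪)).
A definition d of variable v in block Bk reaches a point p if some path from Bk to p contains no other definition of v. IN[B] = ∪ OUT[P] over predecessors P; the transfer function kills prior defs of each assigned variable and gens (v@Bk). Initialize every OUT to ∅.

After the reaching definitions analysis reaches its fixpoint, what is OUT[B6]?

Answer: {a@B6, b@B5, c@B2, d@B4, e@B6, f@B6}

Working:
Converged values:
  B0:  IN={a@B1, c@B1, f@B0}  OUT={a@B1, c@B0, f@B0}
  B1:  IN={a@B1, c@B0, f@B0}  OUT={a@B1, c@B1, f@B0}
  B2:  IN={a@B1, c@B1, f@B0}  OUT={a@B1, c@B2, f@B0}
  B3:  IN={a@B1, c@B2, f@B0}  OUT={a@B1, c@B2, d@B3, f@B0}
  B4:  IN={a@B1, c@B2, d@B3, f@B0}  OUT={a@B1, c@B2, d@B4, e@B4, f@B0}
  B5:  IN={a@B1, c@B2, d@B4, e@B4, f@B0}  OUT={a@B1, b@B5, c@B2, d@B4, e@B4, f@B0}
  B6:  IN={a@B1, b@B5, c@B2, d@B4, e@B4, f@B0}  OUT={a@B6, b@B5, c@B2, d@B4, e@B6, f@B6}
  B7:  IN={a@B6, b@B5, c@B2, d@B4, e@B6, f@B6}  OUT={a@B6, b@B5, c@B2, d@B4, e@B6, f@B7}

Merge at B6: IN[B6] = OUT[B5] = {a@B1, b@B5, c@B2, d@B4, e@B4, f@B0}
Applying B6's transfer function to that IN value gives OUT[B6] (row B6 above).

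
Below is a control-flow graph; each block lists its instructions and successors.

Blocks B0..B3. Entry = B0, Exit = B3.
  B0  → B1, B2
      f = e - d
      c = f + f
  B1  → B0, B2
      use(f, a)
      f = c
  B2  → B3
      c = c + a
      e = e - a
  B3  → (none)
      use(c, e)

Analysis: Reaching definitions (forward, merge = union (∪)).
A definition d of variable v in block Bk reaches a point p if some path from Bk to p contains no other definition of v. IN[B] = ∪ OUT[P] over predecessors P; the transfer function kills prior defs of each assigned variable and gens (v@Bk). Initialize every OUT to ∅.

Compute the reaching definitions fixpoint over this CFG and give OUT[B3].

Converged values:
  B0:   IN={c@B0, f@B1}   OUT={c@B0, f@B0}
  B1:   IN={c@B0, f@B0}   OUT={c@B0, f@B1}
  B2:   IN={c@B0, f@B0, f@B1}   OUT={c@B2, e@B2, f@B0, f@B1}
  B3:   IN={c@B2, e@B2, f@B0, f@B1}   OUT={c@B2, e@B2, f@B0, f@B1}

Merge at B3: IN[B3] = OUT[B2] = {c@B2, e@B2, f@B0, f@B1}
Applying B3's transfer function to that IN value gives OUT[B3] (row B3 above).

Answer: {c@B2, e@B2, f@B0, f@B1}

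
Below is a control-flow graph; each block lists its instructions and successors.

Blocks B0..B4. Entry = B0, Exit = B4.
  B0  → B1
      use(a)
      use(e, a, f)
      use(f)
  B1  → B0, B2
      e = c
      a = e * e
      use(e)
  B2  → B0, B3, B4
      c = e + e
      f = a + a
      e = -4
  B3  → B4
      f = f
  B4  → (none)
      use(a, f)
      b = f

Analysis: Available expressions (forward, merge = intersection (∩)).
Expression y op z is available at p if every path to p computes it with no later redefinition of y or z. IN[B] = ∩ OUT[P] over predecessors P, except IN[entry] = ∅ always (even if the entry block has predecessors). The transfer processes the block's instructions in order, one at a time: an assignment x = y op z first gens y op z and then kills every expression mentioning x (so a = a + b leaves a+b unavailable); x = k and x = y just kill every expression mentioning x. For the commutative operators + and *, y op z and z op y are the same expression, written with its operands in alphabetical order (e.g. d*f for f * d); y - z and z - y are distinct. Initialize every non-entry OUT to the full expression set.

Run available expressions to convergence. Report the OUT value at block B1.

Answer: {e*e}

Working:
Fixpoint table:
  B0:   IN={}   OUT={}
  B1:   IN={}   OUT={e*e}
  B2:   IN={e*e}   OUT={a+a}
  B3:   IN={a+a}   OUT={a+a}
  B4:   IN={a+a}   OUT={a+a}

Merge at B1: IN[B1] = OUT[B0] = {}
Applying B1's transfer function to that IN value gives OUT[B1] (row B1 above).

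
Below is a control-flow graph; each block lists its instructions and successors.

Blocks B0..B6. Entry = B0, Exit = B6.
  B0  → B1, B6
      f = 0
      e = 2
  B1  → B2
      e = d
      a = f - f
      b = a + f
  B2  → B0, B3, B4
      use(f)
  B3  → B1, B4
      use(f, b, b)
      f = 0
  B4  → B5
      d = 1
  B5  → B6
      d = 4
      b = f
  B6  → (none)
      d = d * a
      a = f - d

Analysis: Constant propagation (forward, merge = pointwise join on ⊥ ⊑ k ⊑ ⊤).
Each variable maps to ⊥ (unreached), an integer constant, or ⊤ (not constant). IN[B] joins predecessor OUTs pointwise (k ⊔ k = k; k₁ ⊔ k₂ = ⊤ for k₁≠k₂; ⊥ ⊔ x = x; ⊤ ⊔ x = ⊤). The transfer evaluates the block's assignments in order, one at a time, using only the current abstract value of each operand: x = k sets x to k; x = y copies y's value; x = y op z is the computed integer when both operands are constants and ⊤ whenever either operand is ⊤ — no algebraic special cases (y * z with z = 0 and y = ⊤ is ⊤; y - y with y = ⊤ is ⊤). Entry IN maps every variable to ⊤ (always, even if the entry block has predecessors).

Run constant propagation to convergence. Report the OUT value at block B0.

Converged values:
  B0:   IN=(all ⊤)   OUT={e:2, f:0; rest ⊤}
  B1:   IN={f:0; rest ⊤}   OUT={a:0, b:0, f:0; rest ⊤}
  B2:   IN={a:0, b:0, f:0; rest ⊤}   OUT={a:0, b:0, f:0; rest ⊤}
  B3:   IN={a:0, b:0, f:0; rest ⊤}   OUT={a:0, b:0, f:0; rest ⊤}
  B4:   IN={a:0, b:0, f:0; rest ⊤}   OUT={a:0, b:0, d:1, f:0; rest ⊤}
  B5:   IN={a:0, b:0, d:1, f:0; rest ⊤}   OUT={a:0, b:0, d:4, f:0; rest ⊤}
  B6:   IN={f:0; rest ⊤}   OUT={f:0; rest ⊤}

Merge at B0 (entry node, so the boundary value (all ⊤) is joined with the incoming edge(s)): IN[B0] = (all ⊤) ⊔ OUT[B2] = {a: ⊤, b: ⊤, c: ⊤, d: ⊤, e: ⊤, f: ⊤}
Applying B0's transfer function to that IN value gives OUT[B0] (row B0 above).

Answer: {a: ⊤, b: ⊤, c: ⊤, d: ⊤, e: 2, f: 0}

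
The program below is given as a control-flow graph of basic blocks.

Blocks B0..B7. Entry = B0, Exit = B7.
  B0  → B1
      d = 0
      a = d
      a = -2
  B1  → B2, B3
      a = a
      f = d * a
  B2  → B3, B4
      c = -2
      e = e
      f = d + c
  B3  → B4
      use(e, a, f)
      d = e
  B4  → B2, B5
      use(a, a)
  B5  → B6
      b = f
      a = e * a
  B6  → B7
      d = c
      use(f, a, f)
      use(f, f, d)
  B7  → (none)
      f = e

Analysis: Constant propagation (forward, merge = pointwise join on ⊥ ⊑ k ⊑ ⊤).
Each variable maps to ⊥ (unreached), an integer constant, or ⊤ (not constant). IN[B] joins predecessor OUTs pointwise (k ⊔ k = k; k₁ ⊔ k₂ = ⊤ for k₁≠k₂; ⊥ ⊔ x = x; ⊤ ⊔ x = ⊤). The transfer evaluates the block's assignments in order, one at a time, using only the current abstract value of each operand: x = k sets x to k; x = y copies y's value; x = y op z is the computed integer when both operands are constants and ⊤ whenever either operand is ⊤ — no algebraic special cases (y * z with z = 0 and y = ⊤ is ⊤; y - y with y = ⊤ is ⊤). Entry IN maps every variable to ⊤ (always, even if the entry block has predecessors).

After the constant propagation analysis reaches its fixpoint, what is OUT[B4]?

Answer: {a: -2, b: ⊤, c: ⊤, d: ⊤, e: ⊤, f: ⊤}

Derivation:
Per-block solution:
  B0: | IN=(all ⊤) | OUT={a:-2, d:0; rest ⊤}
  B1: | IN={a:-2, d:0; rest ⊤} | OUT={a:-2, d:0, f:0; rest ⊤}
  B2: | IN={a:-2; rest ⊤} | OUT={a:-2, c:-2; rest ⊤}
  B3: | IN={a:-2; rest ⊤} | OUT={a:-2; rest ⊤}
  B4: | IN={a:-2; rest ⊤} | OUT={a:-2; rest ⊤}
  B5: | IN={a:-2; rest ⊤} | OUT=(all ⊤)
  B6: | IN=(all ⊤) | OUT=(all ⊤)
  B7: | IN=(all ⊤) | OUT=(all ⊤)

Merge at B4: IN[B4] = OUT[B2] ⊔ OUT[B3] = {a: -2, b: ⊤, c: ⊤, d: ⊤, e: ⊤, f: ⊤}
Applying B4's transfer function to that IN value gives OUT[B4] (row B4 above).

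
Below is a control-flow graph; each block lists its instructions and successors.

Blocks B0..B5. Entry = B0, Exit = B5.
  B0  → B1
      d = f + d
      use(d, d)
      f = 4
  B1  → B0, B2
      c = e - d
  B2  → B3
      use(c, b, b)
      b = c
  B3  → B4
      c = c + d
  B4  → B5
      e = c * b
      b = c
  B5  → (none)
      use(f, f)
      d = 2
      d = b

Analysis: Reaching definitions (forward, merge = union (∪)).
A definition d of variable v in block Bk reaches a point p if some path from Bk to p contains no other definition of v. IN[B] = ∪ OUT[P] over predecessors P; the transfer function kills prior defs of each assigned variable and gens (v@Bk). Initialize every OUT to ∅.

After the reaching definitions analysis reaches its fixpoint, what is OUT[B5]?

Converged values:
  B0: | IN={c@B1, d@B0, f@B0} | OUT={c@B1, d@B0, f@B0}
  B1: | IN={c@B1, d@B0, f@B0} | OUT={c@B1, d@B0, f@B0}
  B2: | IN={c@B1, d@B0, f@B0} | OUT={b@B2, c@B1, d@B0, f@B0}
  B3: | IN={b@B2, c@B1, d@B0, f@B0} | OUT={b@B2, c@B3, d@B0, f@B0}
  B4: | IN={b@B2, c@B3, d@B0, f@B0} | OUT={b@B4, c@B3, d@B0, e@B4, f@B0}
  B5: | IN={b@B4, c@B3, d@B0, e@B4, f@B0} | OUT={b@B4, c@B3, d@B5, e@B4, f@B0}

Merge at B5: IN[B5] = OUT[B4] = {b@B4, c@B3, d@B0, e@B4, f@B0}
Applying B5's transfer function to that IN value gives OUT[B5] (row B5 above).

Answer: {b@B4, c@B3, d@B5, e@B4, f@B0}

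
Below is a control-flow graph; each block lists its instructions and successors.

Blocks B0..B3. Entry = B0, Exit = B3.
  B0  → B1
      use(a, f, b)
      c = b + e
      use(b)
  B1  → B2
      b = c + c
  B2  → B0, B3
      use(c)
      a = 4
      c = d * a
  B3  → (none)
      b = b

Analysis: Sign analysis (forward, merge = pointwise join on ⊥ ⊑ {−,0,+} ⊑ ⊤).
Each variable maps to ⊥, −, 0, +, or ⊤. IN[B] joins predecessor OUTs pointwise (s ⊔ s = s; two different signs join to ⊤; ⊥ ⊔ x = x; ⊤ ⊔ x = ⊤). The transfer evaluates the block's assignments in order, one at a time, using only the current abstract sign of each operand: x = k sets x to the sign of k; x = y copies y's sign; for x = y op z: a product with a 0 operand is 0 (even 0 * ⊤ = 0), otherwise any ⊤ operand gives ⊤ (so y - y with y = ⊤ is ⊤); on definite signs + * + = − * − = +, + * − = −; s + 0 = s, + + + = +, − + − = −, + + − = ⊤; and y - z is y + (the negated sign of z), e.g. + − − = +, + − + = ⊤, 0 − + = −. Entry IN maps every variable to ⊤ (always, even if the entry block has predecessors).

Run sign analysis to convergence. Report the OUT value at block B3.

Answer: {a: +, b: ⊤, c: ⊤, d: ⊤, e: ⊤, f: ⊤}

Trace:
Converged values:
  B0:   IN=(all ⊤)   OUT=(all ⊤)
  B1:   IN=(all ⊤)   OUT=(all ⊤)
  B2:   IN=(all ⊤)   OUT={a:+; rest ⊤}
  B3:   IN={a:+; rest ⊤}   OUT={a:+; rest ⊤}

Merge at B3: IN[B3] = OUT[B2] = {a: +, b: ⊤, c: ⊤, d: ⊤, e: ⊤, f: ⊤}
Applying B3's transfer function to that IN value gives OUT[B3] (row B3 above).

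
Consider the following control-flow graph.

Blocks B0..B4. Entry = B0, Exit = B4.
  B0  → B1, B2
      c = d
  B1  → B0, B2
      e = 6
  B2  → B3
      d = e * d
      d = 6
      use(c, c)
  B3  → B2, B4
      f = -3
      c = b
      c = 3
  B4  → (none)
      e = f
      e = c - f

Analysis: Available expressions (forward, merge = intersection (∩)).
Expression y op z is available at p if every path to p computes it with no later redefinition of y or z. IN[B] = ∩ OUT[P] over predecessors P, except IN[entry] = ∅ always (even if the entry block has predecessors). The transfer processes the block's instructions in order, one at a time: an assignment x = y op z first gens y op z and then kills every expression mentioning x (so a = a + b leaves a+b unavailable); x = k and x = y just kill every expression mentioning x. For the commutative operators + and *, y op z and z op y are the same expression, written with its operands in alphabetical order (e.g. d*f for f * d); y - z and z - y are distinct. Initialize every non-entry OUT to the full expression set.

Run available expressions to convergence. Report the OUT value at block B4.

Converged values:
  B0: | IN={} | OUT={}
  B1: | IN={} | OUT={}
  B2: | IN={} | OUT={}
  B3: | IN={} | OUT={}
  B4: | IN={} | OUT={c-f}

Merge at B4: IN[B4] = OUT[B3] = {}
Applying B4's transfer function to that IN value gives OUT[B4] (row B4 above).

Answer: {c-f}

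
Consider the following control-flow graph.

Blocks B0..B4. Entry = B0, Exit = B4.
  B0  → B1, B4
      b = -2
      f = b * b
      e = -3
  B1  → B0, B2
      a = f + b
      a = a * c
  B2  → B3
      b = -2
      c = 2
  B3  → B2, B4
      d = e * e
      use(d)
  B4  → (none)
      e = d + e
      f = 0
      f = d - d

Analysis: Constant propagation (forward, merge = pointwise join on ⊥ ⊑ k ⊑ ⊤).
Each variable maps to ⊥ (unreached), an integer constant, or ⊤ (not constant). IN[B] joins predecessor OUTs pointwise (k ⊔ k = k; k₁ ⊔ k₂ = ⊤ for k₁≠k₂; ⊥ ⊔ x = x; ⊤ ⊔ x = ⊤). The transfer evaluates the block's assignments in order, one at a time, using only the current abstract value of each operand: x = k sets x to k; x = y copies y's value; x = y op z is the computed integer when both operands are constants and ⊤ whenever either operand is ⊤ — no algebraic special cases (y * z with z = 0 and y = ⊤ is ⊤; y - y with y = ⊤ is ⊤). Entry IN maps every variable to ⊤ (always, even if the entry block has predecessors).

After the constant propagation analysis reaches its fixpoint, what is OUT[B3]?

Per-block solution:
  B0:   IN=(all ⊤)   OUT={b:-2, e:-3, f:4; rest ⊤}
  B1:   IN={b:-2, e:-3, f:4; rest ⊤}   OUT={b:-2, e:-3, f:4; rest ⊤}
  B2:   IN={b:-2, e:-3, f:4; rest ⊤}   OUT={b:-2, c:2, e:-3, f:4; rest ⊤}
  B3:   IN={b:-2, c:2, e:-3, f:4; rest ⊤}   OUT={b:-2, c:2, d:9, e:-3, f:4; rest ⊤}
  B4:   IN={b:-2, e:-3, f:4; rest ⊤}   OUT={b:-2; rest ⊤}

Merge at B3: IN[B3] = OUT[B2] = {a: ⊤, b: -2, c: 2, d: ⊤, e: -3, f: 4}
Applying B3's transfer function to that IN value gives OUT[B3] (row B3 above).

Answer: {a: ⊤, b: -2, c: 2, d: 9, e: -3, f: 4}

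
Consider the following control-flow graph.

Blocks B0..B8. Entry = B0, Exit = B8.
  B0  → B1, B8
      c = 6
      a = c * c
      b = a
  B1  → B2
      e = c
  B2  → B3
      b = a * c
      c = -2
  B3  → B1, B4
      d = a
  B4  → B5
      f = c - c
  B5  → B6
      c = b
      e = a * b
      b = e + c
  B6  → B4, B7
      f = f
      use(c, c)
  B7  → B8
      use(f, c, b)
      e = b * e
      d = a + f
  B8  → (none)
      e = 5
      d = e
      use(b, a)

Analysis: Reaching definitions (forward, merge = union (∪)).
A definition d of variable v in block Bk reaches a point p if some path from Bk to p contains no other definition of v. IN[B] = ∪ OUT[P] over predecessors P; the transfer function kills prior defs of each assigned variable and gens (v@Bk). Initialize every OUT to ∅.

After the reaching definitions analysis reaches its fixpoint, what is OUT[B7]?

Fixpoint table:
  B0: | IN={} | OUT={a@B0, b@B0, c@B0}
  B1: | IN={a@B0, b@B0, b@B2, c@B0, c@B2, d@B3, e@B1} | OUT={a@B0, b@B0, b@B2, c@B0, c@B2, d@B3, e@B1}
  B2: | IN={a@B0, b@B0, b@B2, c@B0, c@B2, d@B3, e@B1} | OUT={a@B0, b@B2, c@B2, d@B3, e@B1}
  B3: | IN={a@B0, b@B2, c@B2, d@B3, e@B1} | OUT={a@B0, b@B2, c@B2, d@B3, e@B1}
  B4: | IN={a@B0, b@B2, b@B5, c@B2, c@B5, d@B3, e@B1, e@B5, f@B6} | OUT={a@B0, b@B2, b@B5, c@B2, c@B5, d@B3, e@B1, e@B5, f@B4}
  B5: | IN={a@B0, b@B2, b@B5, c@B2, c@B5, d@B3, e@B1, e@B5, f@B4} | OUT={a@B0, b@B5, c@B5, d@B3, e@B5, f@B4}
  B6: | IN={a@B0, b@B5, c@B5, d@B3, e@B5, f@B4} | OUT={a@B0, b@B5, c@B5, d@B3, e@B5, f@B6}
  B7: | IN={a@B0, b@B5, c@B5, d@B3, e@B5, f@B6} | OUT={a@B0, b@B5, c@B5, d@B7, e@B7, f@B6}
  B8: | IN={a@B0, b@B0, b@B5, c@B0, c@B5, d@B7, e@B7, f@B6} | OUT={a@B0, b@B0, b@B5, c@B0, c@B5, d@B8, e@B8, f@B6}

Merge at B7: IN[B7] = OUT[B6] = {a@B0, b@B5, c@B5, d@B3, e@B5, f@B6}
Applying B7's transfer function to that IN value gives OUT[B7] (row B7 above).

Answer: {a@B0, b@B5, c@B5, d@B7, e@B7, f@B6}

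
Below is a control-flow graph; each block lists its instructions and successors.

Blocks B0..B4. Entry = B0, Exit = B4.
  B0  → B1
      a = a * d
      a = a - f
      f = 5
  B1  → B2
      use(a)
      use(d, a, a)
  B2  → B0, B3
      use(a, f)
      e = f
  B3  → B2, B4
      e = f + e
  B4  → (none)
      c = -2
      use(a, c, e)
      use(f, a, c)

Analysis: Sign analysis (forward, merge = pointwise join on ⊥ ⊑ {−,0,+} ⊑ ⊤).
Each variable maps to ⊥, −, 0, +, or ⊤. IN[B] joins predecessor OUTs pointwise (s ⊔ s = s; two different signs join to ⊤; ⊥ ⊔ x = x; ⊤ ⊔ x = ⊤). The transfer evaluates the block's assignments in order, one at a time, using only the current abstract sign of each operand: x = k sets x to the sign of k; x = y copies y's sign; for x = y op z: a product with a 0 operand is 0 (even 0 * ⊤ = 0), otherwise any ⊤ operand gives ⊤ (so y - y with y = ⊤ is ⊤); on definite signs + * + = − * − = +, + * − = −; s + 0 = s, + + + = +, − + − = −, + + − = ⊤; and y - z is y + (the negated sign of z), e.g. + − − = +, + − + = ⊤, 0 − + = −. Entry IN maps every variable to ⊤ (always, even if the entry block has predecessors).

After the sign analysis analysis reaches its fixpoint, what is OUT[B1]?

Fixpoint table:
  B0:  IN=(all ⊤)  OUT={f:+; rest ⊤}
  B1:  IN={f:+; rest ⊤}  OUT={f:+; rest ⊤}
  B2:  IN={f:+; rest ⊤}  OUT={e:+, f:+; rest ⊤}
  B3:  IN={e:+, f:+; rest ⊤}  OUT={e:+, f:+; rest ⊤}
  B4:  IN={e:+, f:+; rest ⊤}  OUT={c:-, e:+, f:+; rest ⊤}

Merge at B1: IN[B1] = OUT[B0] = {a: ⊤, b: ⊤, c: ⊤, d: ⊤, e: ⊤, f: +}
Applying B1's transfer function to that IN value gives OUT[B1] (row B1 above).

Answer: {a: ⊤, b: ⊤, c: ⊤, d: ⊤, e: ⊤, f: +}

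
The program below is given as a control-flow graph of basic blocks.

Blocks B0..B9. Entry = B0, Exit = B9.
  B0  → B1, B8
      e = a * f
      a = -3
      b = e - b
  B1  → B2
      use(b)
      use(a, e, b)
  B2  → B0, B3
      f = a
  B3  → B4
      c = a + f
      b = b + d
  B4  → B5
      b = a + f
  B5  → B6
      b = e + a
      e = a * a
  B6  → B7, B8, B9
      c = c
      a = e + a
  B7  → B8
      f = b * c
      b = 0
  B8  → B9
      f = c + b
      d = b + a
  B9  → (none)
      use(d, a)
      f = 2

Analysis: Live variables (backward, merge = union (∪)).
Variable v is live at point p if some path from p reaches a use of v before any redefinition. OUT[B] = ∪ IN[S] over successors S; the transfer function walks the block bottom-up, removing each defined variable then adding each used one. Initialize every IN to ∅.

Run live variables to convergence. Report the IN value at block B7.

Per-block solution:
  B0:   IN={a, b, c, d, f}   OUT={a, b, c, d, e}
  B1:   IN={a, b, c, d, e}   OUT={a, b, c, d, e}
  B2:   IN={a, b, c, d, e}   OUT={a, b, c, d, e, f}
  B3:   IN={a, b, d, e, f}   OUT={a, c, d, e, f}
  B4:   IN={a, c, d, e, f}   OUT={a, c, d, e}
  B5:   IN={a, c, d, e}   OUT={a, b, c, d, e}
  B6:   IN={a, b, c, d, e}   OUT={a, b, c, d}
  B7:   IN={a, b, c}   OUT={a, b, c}
  B8:   IN={a, b, c}   OUT={a, d}
  B9:   IN={a, d}   OUT={}

Merge at B7: OUT[B7] = IN[B8] = {a, b, c}
Applying B7's transfer function to that OUT value gives IN[B7] (row B7 above).

Answer: {a, b, c}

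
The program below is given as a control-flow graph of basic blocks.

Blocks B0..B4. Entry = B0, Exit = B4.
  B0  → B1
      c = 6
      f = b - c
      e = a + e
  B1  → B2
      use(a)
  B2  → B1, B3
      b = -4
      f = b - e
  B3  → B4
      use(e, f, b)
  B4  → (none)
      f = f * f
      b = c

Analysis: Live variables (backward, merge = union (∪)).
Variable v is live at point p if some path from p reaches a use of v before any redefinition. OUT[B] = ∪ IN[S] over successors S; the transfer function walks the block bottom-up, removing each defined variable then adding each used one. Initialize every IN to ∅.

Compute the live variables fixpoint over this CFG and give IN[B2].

Fixpoint table:
  B0: | IN={a, b, e} | OUT={a, c, e}
  B1: | IN={a, c, e} | OUT={a, c, e}
  B2: | IN={a, c, e} | OUT={a, b, c, e, f}
  B3: | IN={b, c, e, f} | OUT={c, f}
  B4: | IN={c, f} | OUT={}

Merge at B2: OUT[B2] = IN[B1] ⊔ IN[B3] = {a, b, c, e, f}
Applying B2's transfer function to that OUT value gives IN[B2] (row B2 above).

Answer: {a, c, e}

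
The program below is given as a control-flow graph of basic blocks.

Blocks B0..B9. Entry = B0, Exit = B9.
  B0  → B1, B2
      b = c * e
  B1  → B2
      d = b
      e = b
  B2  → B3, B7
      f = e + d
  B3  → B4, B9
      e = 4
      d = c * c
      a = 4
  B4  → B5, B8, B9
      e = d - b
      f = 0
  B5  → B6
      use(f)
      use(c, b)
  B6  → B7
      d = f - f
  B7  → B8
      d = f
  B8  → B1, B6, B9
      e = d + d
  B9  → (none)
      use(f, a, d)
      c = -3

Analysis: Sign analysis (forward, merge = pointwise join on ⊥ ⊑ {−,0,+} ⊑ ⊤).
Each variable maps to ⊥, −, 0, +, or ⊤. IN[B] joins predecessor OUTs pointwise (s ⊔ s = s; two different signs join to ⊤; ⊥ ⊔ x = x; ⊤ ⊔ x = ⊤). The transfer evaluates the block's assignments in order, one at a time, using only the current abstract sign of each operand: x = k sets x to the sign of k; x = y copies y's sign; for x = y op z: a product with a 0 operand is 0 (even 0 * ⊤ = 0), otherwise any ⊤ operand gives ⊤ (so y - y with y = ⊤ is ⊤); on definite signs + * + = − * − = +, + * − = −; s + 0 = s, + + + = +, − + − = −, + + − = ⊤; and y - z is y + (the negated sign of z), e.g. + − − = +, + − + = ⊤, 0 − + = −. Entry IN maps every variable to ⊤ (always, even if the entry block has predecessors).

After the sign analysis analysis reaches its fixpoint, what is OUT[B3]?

Converged values:
  B0: | IN=(all ⊤) | OUT=(all ⊤)
  B1: | IN=(all ⊤) | OUT=(all ⊤)
  B2: | IN=(all ⊤) | OUT=(all ⊤)
  B3: | IN=(all ⊤) | OUT={a:+, e:+; rest ⊤}
  B4: | IN={a:+, e:+; rest ⊤} | OUT={a:+, f:0; rest ⊤}
  B5: | IN={a:+, f:0; rest ⊤} | OUT={a:+, f:0; rest ⊤}
  B6: | IN=(all ⊤) | OUT=(all ⊤)
  B7: | IN=(all ⊤) | OUT=(all ⊤)
  B8: | IN=(all ⊤) | OUT=(all ⊤)
  B9: | IN=(all ⊤) | OUT={c:-; rest ⊤}

Merge at B3: IN[B3] = OUT[B2] = {a: ⊤, b: ⊤, c: ⊤, d: ⊤, e: ⊤, f: ⊤}
Applying B3's transfer function to that IN value gives OUT[B3] (row B3 above).

Answer: {a: +, b: ⊤, c: ⊤, d: ⊤, e: +, f: ⊤}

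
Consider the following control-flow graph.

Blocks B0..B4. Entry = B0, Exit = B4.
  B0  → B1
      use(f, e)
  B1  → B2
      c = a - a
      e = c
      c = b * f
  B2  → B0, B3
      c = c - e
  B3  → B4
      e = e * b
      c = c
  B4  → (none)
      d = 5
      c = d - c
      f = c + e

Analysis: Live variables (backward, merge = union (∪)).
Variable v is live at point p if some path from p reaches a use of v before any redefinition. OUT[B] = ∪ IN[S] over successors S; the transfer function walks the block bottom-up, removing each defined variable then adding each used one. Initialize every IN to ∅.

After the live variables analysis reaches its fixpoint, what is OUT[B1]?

Answer: {a, b, c, e, f}

Trace:
Per-block solution:
  B0:   IN={a, b, e, f}   OUT={a, b, f}
  B1:   IN={a, b, f}   OUT={a, b, c, e, f}
  B2:   IN={a, b, c, e, f}   OUT={a, b, c, e, f}
  B3:   IN={b, c, e}   OUT={c, e}
  B4:   IN={c, e}   OUT={}

Merge at B1: OUT[B1] = IN[B2] = {a, b, c, e, f}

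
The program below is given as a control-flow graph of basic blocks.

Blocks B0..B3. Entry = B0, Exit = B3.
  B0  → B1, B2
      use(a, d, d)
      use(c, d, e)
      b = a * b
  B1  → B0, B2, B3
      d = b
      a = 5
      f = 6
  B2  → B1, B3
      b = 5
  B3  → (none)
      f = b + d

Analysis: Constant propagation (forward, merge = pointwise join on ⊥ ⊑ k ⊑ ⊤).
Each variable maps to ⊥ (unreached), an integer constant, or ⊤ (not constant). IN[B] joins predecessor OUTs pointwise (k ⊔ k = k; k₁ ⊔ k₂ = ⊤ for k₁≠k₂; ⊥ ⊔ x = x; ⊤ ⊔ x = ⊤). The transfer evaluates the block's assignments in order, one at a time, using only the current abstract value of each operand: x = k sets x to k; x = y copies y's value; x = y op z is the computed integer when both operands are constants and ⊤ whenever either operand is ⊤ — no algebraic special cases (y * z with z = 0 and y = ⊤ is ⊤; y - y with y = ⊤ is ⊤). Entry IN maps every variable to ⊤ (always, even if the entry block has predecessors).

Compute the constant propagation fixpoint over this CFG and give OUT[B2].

Answer: {a: ⊤, b: 5, c: ⊤, d: ⊤, e: ⊤, f: ⊤}

Derivation:
Fixpoint table:
  B0:  IN=(all ⊤)  OUT=(all ⊤)
  B1:  IN=(all ⊤)  OUT={a:5, f:6; rest ⊤}
  B2:  IN=(all ⊤)  OUT={b:5; rest ⊤}
  B3:  IN=(all ⊤)  OUT=(all ⊤)

Merge at B2: IN[B2] = OUT[B0] ⊔ OUT[B1] = {a: ⊤, b: ⊤, c: ⊤, d: ⊤, e: ⊤, f: ⊤}
Applying B2's transfer function to that IN value gives OUT[B2] (row B2 above).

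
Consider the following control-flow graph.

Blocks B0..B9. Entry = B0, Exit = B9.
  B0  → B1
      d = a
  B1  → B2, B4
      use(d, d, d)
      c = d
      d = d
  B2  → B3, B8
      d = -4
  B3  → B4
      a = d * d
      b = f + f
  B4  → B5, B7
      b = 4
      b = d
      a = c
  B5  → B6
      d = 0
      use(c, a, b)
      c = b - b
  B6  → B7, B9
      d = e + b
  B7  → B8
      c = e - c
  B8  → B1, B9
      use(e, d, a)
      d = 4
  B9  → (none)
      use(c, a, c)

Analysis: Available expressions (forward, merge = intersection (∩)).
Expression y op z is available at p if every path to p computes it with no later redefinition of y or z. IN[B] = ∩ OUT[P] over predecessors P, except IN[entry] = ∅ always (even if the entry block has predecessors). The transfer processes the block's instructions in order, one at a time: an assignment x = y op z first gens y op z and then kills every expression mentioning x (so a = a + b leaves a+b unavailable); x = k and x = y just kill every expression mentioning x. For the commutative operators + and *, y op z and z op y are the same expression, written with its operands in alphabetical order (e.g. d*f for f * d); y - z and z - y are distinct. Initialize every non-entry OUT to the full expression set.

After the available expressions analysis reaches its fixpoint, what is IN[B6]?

Answer: {b-b}

Trace:
Fixpoint table:
  B0:   IN={}   OUT={}
  B1:   IN={}   OUT={}
  B2:   IN={}   OUT={}
  B3:   IN={}   OUT={d*d, f+f}
  B4:   IN={}   OUT={}
  B5:   IN={}   OUT={b-b}
  B6:   IN={b-b}   OUT={b+e, b-b}
  B7:   IN={}   OUT={}
  B8:   IN={}   OUT={}
  B9:   IN={}   OUT={}

Merge at B6: IN[B6] = OUT[B5] = {b-b}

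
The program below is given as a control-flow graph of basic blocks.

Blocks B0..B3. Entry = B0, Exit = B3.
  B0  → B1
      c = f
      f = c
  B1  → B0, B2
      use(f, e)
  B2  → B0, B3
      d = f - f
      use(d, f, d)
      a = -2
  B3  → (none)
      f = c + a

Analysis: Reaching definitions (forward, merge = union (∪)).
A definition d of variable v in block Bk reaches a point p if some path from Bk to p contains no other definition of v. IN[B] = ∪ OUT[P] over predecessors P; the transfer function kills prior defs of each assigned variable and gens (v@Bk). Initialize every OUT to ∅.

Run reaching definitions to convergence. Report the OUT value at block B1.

Answer: {a@B2, c@B0, d@B2, f@B0}

Working:
Converged values:
  B0:  IN={a@B2, c@B0, d@B2, f@B0}  OUT={a@B2, c@B0, d@B2, f@B0}
  B1:  IN={a@B2, c@B0, d@B2, f@B0}  OUT={a@B2, c@B0, d@B2, f@B0}
  B2:  IN={a@B2, c@B0, d@B2, f@B0}  OUT={a@B2, c@B0, d@B2, f@B0}
  B3:  IN={a@B2, c@B0, d@B2, f@B0}  OUT={a@B2, c@B0, d@B2, f@B3}

Merge at B1: IN[B1] = OUT[B0] = {a@B2, c@B0, d@B2, f@B0}
Applying B1's transfer function to that IN value gives OUT[B1] (row B1 above).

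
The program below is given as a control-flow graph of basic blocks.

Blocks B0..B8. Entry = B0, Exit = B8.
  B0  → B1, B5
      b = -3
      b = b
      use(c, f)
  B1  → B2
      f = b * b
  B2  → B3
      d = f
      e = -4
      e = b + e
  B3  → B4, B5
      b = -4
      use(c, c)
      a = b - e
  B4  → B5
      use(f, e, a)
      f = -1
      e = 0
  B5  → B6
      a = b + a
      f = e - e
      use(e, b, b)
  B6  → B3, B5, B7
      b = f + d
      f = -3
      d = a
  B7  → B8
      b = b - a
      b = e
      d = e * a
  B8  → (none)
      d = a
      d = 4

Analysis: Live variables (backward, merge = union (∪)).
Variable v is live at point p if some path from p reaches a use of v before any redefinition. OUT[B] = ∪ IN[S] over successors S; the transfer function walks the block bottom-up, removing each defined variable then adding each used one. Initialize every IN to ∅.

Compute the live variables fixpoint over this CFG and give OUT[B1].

Fixpoint table:
  B0:   IN={a, c, d, e, f}   OUT={a, b, c, d, e}
  B1:   IN={b, c}   OUT={b, c, f}
  B2:   IN={b, c, f}   OUT={c, d, e, f}
  B3:   IN={c, d, e, f}   OUT={a, b, c, d, e, f}
  B4:   IN={a, b, c, d, e, f}   OUT={a, b, c, d, e}
  B5:   IN={a, b, c, d, e}   OUT={a, c, d, e, f}
  B6:   IN={a, c, d, e, f}   OUT={a, b, c, d, e, f}
  B7:   IN={a, b, e}   OUT={a}
  B8:   IN={a}   OUT={}

Merge at B1: OUT[B1] = IN[B2] = {b, c, f}

Answer: {b, c, f}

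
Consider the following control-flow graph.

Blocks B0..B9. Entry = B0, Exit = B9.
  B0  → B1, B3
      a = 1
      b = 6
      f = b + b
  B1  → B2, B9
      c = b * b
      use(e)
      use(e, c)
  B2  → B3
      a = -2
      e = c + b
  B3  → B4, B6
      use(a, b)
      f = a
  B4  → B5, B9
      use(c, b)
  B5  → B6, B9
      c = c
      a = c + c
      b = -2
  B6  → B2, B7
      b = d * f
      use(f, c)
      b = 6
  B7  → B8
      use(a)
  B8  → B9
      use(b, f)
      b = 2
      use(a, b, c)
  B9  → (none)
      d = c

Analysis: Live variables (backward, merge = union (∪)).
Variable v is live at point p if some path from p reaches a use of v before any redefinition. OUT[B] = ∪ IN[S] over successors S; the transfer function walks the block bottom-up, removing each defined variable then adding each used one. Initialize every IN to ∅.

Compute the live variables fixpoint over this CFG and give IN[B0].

Fixpoint table:
  B0:   IN={c, d, e}   OUT={a, b, c, d, e}
  B1:   IN={b, d, e}   OUT={b, c, d}
  B2:   IN={b, c, d}   OUT={a, b, c, d}
  B3:   IN={a, b, c, d}   OUT={a, b, c, d, f}
  B4:   IN={b, c, d, f}   OUT={c, d, f}
  B5:   IN={c, d, f}   OUT={a, c, d, f}
  B6:   IN={a, c, d, f}   OUT={a, b, c, d, f}
  B7:   IN={a, b, c, f}   OUT={a, b, c, f}
  B8:   IN={a, b, c, f}   OUT={c}
  B9:   IN={c}   OUT={}

Merge at B0: OUT[B0] = IN[B1] ⊔ IN[B3] = {a, b, c, d, e}
Applying B0's transfer function to that OUT value gives IN[B0] (row B0 above).

Answer: {c, d, e}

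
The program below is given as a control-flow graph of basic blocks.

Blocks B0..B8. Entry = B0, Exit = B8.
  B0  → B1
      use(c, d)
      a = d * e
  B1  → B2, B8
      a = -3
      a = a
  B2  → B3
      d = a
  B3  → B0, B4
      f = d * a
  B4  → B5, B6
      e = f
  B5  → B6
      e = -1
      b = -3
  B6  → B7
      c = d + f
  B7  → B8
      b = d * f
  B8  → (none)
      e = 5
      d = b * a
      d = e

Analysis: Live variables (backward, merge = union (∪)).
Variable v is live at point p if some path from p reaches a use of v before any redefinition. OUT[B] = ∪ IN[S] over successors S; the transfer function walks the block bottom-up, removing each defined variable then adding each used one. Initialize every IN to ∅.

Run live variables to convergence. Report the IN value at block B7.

Answer: {a, d, f}

Trace:
Converged values:
  B0:  IN={b, c, d, e}  OUT={b, c, e}
  B1:  IN={b, c, e}  OUT={a, b, c, e}
  B2:  IN={a, b, c, e}  OUT={a, b, c, d, e}
  B3:  IN={a, b, c, d, e}  OUT={a, b, c, d, e, f}
  B4:  IN={a, d, f}  OUT={a, d, f}
  B5:  IN={a, d, f}  OUT={a, d, f}
  B6:  IN={a, d, f}  OUT={a, d, f}
  B7:  IN={a, d, f}  OUT={a, b}
  B8:  IN={a, b}  OUT={}

Merge at B7: OUT[B7] = IN[B8] = {a, b}
Applying B7's transfer function to that OUT value gives IN[B7] (row B7 above).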